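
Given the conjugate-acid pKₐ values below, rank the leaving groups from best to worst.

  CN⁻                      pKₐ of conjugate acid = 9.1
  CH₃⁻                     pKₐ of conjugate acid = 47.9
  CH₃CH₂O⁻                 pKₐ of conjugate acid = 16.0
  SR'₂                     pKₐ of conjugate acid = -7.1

Lower conjugate-acid pKₐ ⇒ weaker base ⇒ better leaving group.
Sorting by the given values: SR'₂ (-7.1), CN⁻ (9.1), CH₃CH₂O⁻ (16.0), CH₃⁻ (47.9).

SR'₂ > CN⁻ > CH₃CH₂O⁻ > CH₃⁻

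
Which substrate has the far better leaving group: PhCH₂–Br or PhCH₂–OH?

PhCH₂–Br

From PhCH₂–OH the departing group would be OH⁻ (pKₐ(H₂O) ≈ 15.7). Strong base; essentially never leaves without prior activation.
From PhCH₂–Br the leaving group is Br⁻ (pKₐ(HBr) ≈ -9). Weak base; good leaving group.
(In practice PhCH₂–Br is made from PhCH₂–OH by treatment with PBr₃, replacing the hydroxyl with bromide.)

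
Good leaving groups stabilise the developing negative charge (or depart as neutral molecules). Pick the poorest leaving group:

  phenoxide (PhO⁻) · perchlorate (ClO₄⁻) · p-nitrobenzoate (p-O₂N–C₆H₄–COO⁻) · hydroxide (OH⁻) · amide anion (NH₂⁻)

A good leaving group is a weak base: the lower the pKₐ of its conjugate acid, the more readily it departs.
perchlorate (ClO₄⁻): pKₐ(HClO₄) ≈ -10
p-nitrobenzoate (p-O₂N–C₆H₄–COO⁻): pKₐ(p-nitrobenzoic acid) ≈ 3.4
phenoxide (PhO⁻): pKₐ(C₆H₅OH (phenol)) ≈ 10
hydroxide (OH⁻): pKₐ(H₂O) ≈ 15.7
amide anion (NH₂⁻): pKₐ(NH₃) ≈ 38

amide anion (NH₂⁻)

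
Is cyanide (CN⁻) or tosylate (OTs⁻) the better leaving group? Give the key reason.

tosylate (OTs⁻)

tosylate (OTs⁻) is the better leaving group.
pKₐ(p-CH₃C₆H₄SO₃H (TsOH)) ≈ -2.8 versus pKₐ(HCN) ≈ 9.2: tosylate (OTs⁻) is the much weaker base.
Resonance-delocalised arenesulfonate.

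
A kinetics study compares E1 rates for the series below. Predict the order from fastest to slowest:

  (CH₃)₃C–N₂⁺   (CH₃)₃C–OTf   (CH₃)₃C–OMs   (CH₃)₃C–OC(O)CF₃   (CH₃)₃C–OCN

(CH₃)₃C–N₂⁺ > (CH₃)₃C–OTf > (CH₃)₃C–OMs > (CH₃)₃C–OC(O)CF₃ > (CH₃)₃C–OCN

With the same alkyl group throughout, only the leaving group differentiates the rates.
The more stable X⁻ (or X) is on its own — i.e. the weaker a base it is — the better a leaving group it makes.
(CH₃)₃C–N₂⁺ loses N₂: no meaningful conjugate acid; N₂ departs as an exceptionally stable neutral molecule
(CH₃)₃C–OTf loses OTf⁻: pKₐ(CF₃SO₃H (triflic acid)) ≈ -14
(CH₃)₃C–OMs loses OMs⁻: pKₐ(CH₃SO₃H (MsOH)) ≈ -1.9
(CH₃)₃C–OC(O)CF₃ loses CF₃COO⁻: pKₐ(CF₃COOH) ≈ 0.2
(CH₃)₃C–OCN loses NCO⁻: pKₐ(HOCN) ≈ 3.5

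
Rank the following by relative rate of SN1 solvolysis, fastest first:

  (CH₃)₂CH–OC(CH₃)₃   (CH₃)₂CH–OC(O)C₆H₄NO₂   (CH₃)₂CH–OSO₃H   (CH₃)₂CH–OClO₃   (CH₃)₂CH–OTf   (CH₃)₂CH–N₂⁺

The skeletons are identical, so relative rate is governed entirely by leaving-group ability.
Leaving-group ability tracks the stability of the departed species; conjugate-acid pKₐ is the usual yardstick (lower pKₐ → better LG).
(CH₃)₂CH–N₂⁺ loses N₂: no meaningful conjugate acid; N₂ departs as an exceptionally stable neutral molecule
(CH₃)₂CH–OTf loses OTf⁻: pKₐ(CF₃SO₃H (triflic acid)) ≈ -14
(CH₃)₂CH–OClO₃ loses ClO₄⁻: pKₐ(HClO₄) ≈ -10
(CH₃)₂CH–OSO₃H loses HSO₄⁻: pKₐ(H₂SO₄) ≈ -3
(CH₃)₂CH–OC(O)C₆H₄NO₂ loses p-O₂N–C₆H₄–COO⁻: pKₐ(p-nitrobenzoic acid) ≈ 3.4
(CH₃)₂CH–OC(CH₃)₃ loses (CH₃)₃CO⁻: pKₐ(t-BuOH) ≈ 18

(CH₃)₂CH–N₂⁺ > (CH₃)₂CH–OTf > (CH₃)₂CH–OClO₃ > (CH₃)₂CH–OSO₃H > (CH₃)₂CH–OC(O)C₆H₄NO₂ > (CH₃)₂CH–OC(CH₃)₃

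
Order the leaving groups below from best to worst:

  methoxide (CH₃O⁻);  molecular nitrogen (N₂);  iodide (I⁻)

Rank by basicity of the departing species: weakest base leaves most easily.
molecular nitrogen (N₂): no meaningful conjugate acid; N₂ departs as an exceptionally stable neutral molecule
iodide (I⁻): pKₐ(HI) ≈ -10
methoxide (CH₃O⁻): pKₐ(CH₃OH) ≈ 15.5

molecular nitrogen (N₂) > iodide (I⁻) > methoxide (CH₃O⁻)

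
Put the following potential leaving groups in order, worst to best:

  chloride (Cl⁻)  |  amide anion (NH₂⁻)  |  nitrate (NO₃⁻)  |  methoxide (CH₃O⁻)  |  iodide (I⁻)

amide anion (NH₂⁻) < methoxide (CH₃O⁻) < nitrate (NO₃⁻) < chloride (Cl⁻) < iodide (I⁻)

A good leaving group is a weak base: the lower the pKₐ of its conjugate acid, the more readily it departs.
iodide (I⁻): pKₐ(HI) ≈ -10 — large, highly polarisable; very weak base
chloride (Cl⁻): pKₐ(HCl) ≈ -7 — moderately weak base
nitrate (NO₃⁻): pKₐ(HNO₃) ≈ -1.3 — resonance-delocalised over three oxygens
methoxide (CH₃O⁻): pKₐ(CH₃OH) ≈ 15.5
amide anion (NH₂⁻): pKₐ(NH₃) ≈ 38 — extremely strong base; never a leaving group
The question asks for worst first, so the sequence is read in increasing leaving-group ability.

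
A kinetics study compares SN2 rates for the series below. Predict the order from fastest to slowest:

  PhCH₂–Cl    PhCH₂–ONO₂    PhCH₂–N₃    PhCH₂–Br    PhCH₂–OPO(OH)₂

PhCH₂–Br > PhCH₂–Cl > PhCH₂–ONO₂ > PhCH₂–OPO(OH)₂ > PhCH₂–N₃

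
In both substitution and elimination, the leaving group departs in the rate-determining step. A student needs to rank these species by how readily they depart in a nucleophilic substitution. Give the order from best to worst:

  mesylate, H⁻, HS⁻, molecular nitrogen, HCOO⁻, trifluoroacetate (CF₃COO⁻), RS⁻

molecular nitrogen > mesylate > trifluoroacetate (CF₃COO⁻) > HCOO⁻ > HS⁻ > RS⁻ > H⁻

molecular nitrogen: no meaningful conjugate acid; N₂ departs as an exceptionally stable neutral molecule
mesylate: pKₐ(CH₃SO₃H (MsOH)) ≈ -1.9
trifluoroacetate (CF₃COO⁻): pKₐ(CF₃COOH) ≈ 0.2
HCOO⁻: pKₐ(HCOOH) ≈ 3.8 — resonance-stabilised carboxylate
HS⁻: pKₐ(H₂S) ≈ 7 — larger and more polarisable than the oxygen analogue
RS⁻: pKₐ(RSH (a thiol)) ≈ 10.5 — moderately basic; rarely leaves without activation
H⁻: pKₐ(H₂) ≈ 36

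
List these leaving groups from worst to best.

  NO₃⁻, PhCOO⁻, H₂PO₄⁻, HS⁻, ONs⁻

The more stable X⁻ (or X) is on its own — i.e. the weaker a base it is — the better a leaving group it makes.
ONs⁻: pKₐ(p-O₂NC₆H₄SO₃H) ≈ -3.5 — p-nitro group further stabilises the sulfonate
NO₃⁻: pKₐ(HNO₃) ≈ -1.3
H₂PO₄⁻: pKₐ(H₃PO₄) ≈ 2.1 — moderate base; biological leaving group after further activation
PhCOO⁻: pKₐ(C₆H₅COOH) ≈ 4.2
HS⁻: pKₐ(H₂S) ≈ 7
Reversing gives the worst-to-best order requested.

HS⁻ < PhCOO⁻ < H₂PO₄⁻ < NO₃⁻ < ONs⁻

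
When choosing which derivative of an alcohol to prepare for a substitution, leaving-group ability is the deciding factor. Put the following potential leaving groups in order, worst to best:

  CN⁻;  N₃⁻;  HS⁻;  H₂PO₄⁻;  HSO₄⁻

Leaving-group ability tracks the stability of the departed species; conjugate-acid pKₐ is the usual yardstick (lower pKₐ → better LG).
HSO₄⁻: pKₐ(H₂SO₄) ≈ -3 — conjugate base of a strong mineral acid
H₂PO₄⁻: pKₐ(H₃PO₄) ≈ 2.1 — moderate base; biological leaving group after further activation
N₃⁻: pKₐ(HN₃) ≈ 4.7 — linear, resonance-stabilised
HS⁻: pKₐ(H₂S) ≈ 7 — larger and more polarisable than the oxygen analogue
CN⁻: pKₐ(HCN) ≈ 9.2
The question asks for worst first, so the sequence is read in increasing leaving-group ability.

CN⁻ < HS⁻ < N₃⁻ < H₂PO₄⁻ < HSO₄⁻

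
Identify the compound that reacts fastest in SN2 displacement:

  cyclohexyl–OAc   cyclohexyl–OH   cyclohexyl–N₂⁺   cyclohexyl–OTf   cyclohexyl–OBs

The skeletons are identical, so relative rate is governed entirely by leaving-group ability.
Leaving-group ability tracks the stability of the departed species; conjugate-acid pKₐ is the usual yardstick (lower pKₐ → better LG).
cyclohexyl–N₂⁺ loses N₂: no meaningful conjugate acid; N₂ departs as an exceptionally stable neutral molecule
cyclohexyl–OTf loses OTf⁻: pKₐ(CF₃SO₃H (triflic acid)) ≈ -14
cyclohexyl–OBs loses OBs⁻: pKₐ(p-BrC₆H₄SO₃H) ≈ -2.8
cyclohexyl–OAc loses AcO⁻: pKₐ(CH₃COOH) ≈ 4.8
cyclohexyl–OH loses OH⁻: pKₐ(H₂O) ≈ 15.7

cyclohexyl–N₂⁺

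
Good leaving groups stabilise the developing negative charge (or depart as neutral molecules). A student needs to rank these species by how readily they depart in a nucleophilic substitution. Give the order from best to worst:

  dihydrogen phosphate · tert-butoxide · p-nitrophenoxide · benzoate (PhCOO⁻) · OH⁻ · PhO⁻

A good leaving group is a weak base: the lower the pKₐ of its conjugate acid, the more readily it departs.
dihydrogen phosphate: pKₐ(H₃PO₄) ≈ 2.1 — moderate base; biological leaving group after further activation
benzoate (PhCOO⁻): pKₐ(C₆H₅COOH) ≈ 4.2 — aryl carboxylate
p-nitrophenoxide: pKₐ(p-nitrophenol) ≈ 7.2 — nitro group delocalises the charge; the classic chromogenic LG
PhO⁻: pKₐ(C₆H₅OH (phenol)) ≈ 10 — resonance into the ring helps, but still a poor LG
OH⁻: pKₐ(H₂O) ≈ 15.7 — strong base; essentially never leaves without prior activation
tert-butoxide: pKₐ(t-BuOH) ≈ 18 — bulky, strongly basic alkoxide

dihydrogen phosphate > benzoate (PhCOO⁻) > p-nitrophenoxide > PhO⁻ > OH⁻ > tert-butoxide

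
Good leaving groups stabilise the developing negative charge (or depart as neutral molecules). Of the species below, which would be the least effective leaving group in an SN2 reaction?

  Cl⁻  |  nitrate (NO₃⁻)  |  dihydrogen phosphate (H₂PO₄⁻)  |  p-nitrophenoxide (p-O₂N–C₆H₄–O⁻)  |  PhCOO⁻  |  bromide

p-nitrophenoxide (p-O₂N–C₆H₄–O⁻)

bromide: pKₐ(HBr) ≈ -9
Cl⁻: pKₐ(HCl) ≈ -7
nitrate (NO₃⁻): pKₐ(HNO₃) ≈ -1.3
dihydrogen phosphate (H₂PO₄⁻): pKₐ(H₃PO₄) ≈ 2.1
PhCOO⁻: pKₐ(C₆H₅COOH) ≈ 4.2
p-nitrophenoxide (p-O₂N–C₆H₄–O⁻): pKₐ(p-nitrophenol) ≈ 7.2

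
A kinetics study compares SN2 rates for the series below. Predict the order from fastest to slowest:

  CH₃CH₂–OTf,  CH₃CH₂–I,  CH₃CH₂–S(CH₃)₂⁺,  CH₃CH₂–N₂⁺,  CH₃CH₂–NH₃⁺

The skeletons are identical, so relative rate is governed entirely by leaving-group ability.
Leaving-group ability tracks the stability of the departed species; conjugate-acid pKₐ is the usual yardstick (lower pKₐ → better LG).
CH₃CH₂–N₂⁺ loses N₂: no meaningful conjugate acid; N₂ departs as an exceptionally stable neutral molecule
CH₃CH₂–OTf loses OTf⁻: pKₐ(CF₃SO₃H (triflic acid)) ≈ -14
CH₃CH₂–I loses I⁻: pKₐ(HI) ≈ -10
CH₃CH₂–S(CH₃)₂⁺ loses SR'₂: pKₐ(R'₂SH⁺) ≈ -7
CH₃CH₂–NH₃⁺ loses NH₃: pKₐ(NH₄⁺) ≈ 9.2

CH₃CH₂–N₂⁺ > CH₃CH₂–OTf > CH₃CH₂–I > CH₃CH₂–S(CH₃)₂⁺ > CH₃CH₂–NH₃⁺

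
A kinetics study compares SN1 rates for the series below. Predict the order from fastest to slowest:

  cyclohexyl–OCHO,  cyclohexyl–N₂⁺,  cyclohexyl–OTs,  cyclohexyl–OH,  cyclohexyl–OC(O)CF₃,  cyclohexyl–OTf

cyclohexyl–N₂⁺ > cyclohexyl–OTf > cyclohexyl–OTs > cyclohexyl–OC(O)CF₃ > cyclohexyl–OCHO > cyclohexyl–OH

The skeletons are identical, so relative rate is governed entirely by leaving-group ability.
A good leaving group is a weak base: the lower the pKₐ of its conjugate acid, the more readily it departs.
cyclohexyl–N₂⁺ loses N₂: no meaningful conjugate acid; N₂ departs as an exceptionally stable neutral molecule
cyclohexyl–OTf loses OTf⁻: pKₐ(CF₃SO₃H (triflic acid)) ≈ -14
cyclohexyl–OTs loses OTs⁻: pKₐ(p-CH₃C₆H₄SO₃H (TsOH)) ≈ -2.8
cyclohexyl–OC(O)CF₃ loses CF₃COO⁻: pKₐ(CF₃COOH) ≈ 0.2
cyclohexyl–OCHO loses HCOO⁻: pKₐ(HCOOH) ≈ 3.8
cyclohexyl–OH loses OH⁻: pKₐ(H₂O) ≈ 15.7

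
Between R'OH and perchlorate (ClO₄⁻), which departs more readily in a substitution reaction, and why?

perchlorate (ClO₄⁻)

perchlorate (ClO₄⁻) is the better leaving group.
pKₐ(HClO₄) ≈ -10 versus pKₐ(R'OH₂⁺) ≈ -2.4: perchlorate (ClO₄⁻) is the much weaker base.
Extremely weak base; rarely used for safety reasons.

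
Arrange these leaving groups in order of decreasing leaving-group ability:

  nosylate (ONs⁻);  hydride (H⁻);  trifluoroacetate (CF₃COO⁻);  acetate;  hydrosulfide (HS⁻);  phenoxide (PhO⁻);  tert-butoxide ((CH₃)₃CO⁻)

A good leaving group is a weak base: the lower the pKₐ of its conjugate acid, the more readily it departs.
nosylate (ONs⁻): pKₐ(p-O₂NC₆H₄SO₃H) ≈ -3.5
trifluoroacetate (CF₃COO⁻): pKₐ(CF₃COOH) ≈ 0.2
acetate: pKₐ(CH₃COOH) ≈ 4.8
hydrosulfide (HS⁻): pKₐ(H₂S) ≈ 7 — larger and more polarisable than the oxygen analogue
phenoxide (PhO⁻): pKₐ(C₆H₅OH (phenol)) ≈ 10 — resonance into the ring helps, but still a poor LG
tert-butoxide ((CH₃)₃CO⁻): pKₐ(t-BuOH) ≈ 18
hydride (H⁻): pKₐ(H₂) ≈ 36 — extremely strong base; leaves only in special hydride-transfer contexts

nosylate (ONs⁻) > trifluoroacetate (CF₃COO⁻) > acetate > hydrosulfide (HS⁻) > phenoxide (PhO⁻) > tert-butoxide ((CH₃)₃CO⁻) > hydride (H⁻)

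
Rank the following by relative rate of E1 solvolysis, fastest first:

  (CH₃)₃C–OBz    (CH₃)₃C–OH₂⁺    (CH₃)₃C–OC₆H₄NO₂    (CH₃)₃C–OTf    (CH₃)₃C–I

Identical carbon frameworks mean the comparison reduces to leaving-group quality.
A good leaving group is a weak base: the lower the pKₐ of its conjugate acid, the more readily it departs.
(CH₃)₃C–OTf loses OTf⁻: pKₐ(CF₃SO₃H (triflic acid)) ≈ -14
(CH₃)₃C–I loses I⁻: pKₐ(HI) ≈ -10
(CH₃)₃C–OH₂⁺ loses H₂O: pKₐ(H₃O⁺) ≈ -1.7
(CH₃)₃C–OBz loses PhCOO⁻: pKₐ(C₆H₅COOH) ≈ 4.2
(CH₃)₃C–OC₆H₄NO₂ loses p-O₂N–C₆H₄–O⁻: pKₐ(p-nitrophenol) ≈ 7.2

(CH₃)₃C–OTf > (CH₃)₃C–I > (CH₃)₃C–OH₂⁺ > (CH₃)₃C–OBz > (CH₃)₃C–OC₆H₄NO₂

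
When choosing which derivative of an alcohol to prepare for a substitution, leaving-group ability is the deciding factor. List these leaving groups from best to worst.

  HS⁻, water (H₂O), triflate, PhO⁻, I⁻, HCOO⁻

The more stable X⁻ (or X) is on its own — i.e. the weaker a base it is — the better a leaving group it makes.
triflate: pKₐ(CF₃SO₃H (triflic acid)) ≈ -14
I⁻: pKₐ(HI) ≈ -10
water (H₂O): pKₐ(H₃O⁺) ≈ -1.7
HCOO⁻: pKₐ(HCOOH) ≈ 3.8
HS⁻: pKₐ(H₂S) ≈ 7
PhO⁻: pKₐ(C₆H₅OH (phenol)) ≈ 10

triflate > I⁻ > water (H₂O) > HCOO⁻ > HS⁻ > PhO⁻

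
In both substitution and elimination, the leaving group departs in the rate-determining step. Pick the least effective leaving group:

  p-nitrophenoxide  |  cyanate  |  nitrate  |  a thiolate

nitrate: pKₐ(HNO₃) ≈ -1.3
cyanate: pKₐ(HOCN) ≈ 3.5
p-nitrophenoxide: pKₐ(p-nitrophenol) ≈ 7.2
a thiolate: pKₐ(RSH (a thiol)) ≈ 10.5

a thiolate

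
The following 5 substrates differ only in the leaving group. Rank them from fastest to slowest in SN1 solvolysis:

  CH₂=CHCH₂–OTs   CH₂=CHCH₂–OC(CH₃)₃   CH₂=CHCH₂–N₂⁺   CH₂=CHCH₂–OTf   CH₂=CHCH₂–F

Same R in every case — rank the leaving groups.
Rank by basicity of the departing species: weakest base leaves most easily.
CH₂=CHCH₂–N₂⁺ loses N₂: no meaningful conjugate acid; N₂ departs as an exceptionally stable neutral molecule
CH₂=CHCH₂–OTf loses OTf⁻: pKₐ(CF₃SO₃H (triflic acid)) ≈ -14
CH₂=CHCH₂–OTs loses OTs⁻: pKₐ(p-CH₃C₆H₄SO₃H (TsOH)) ≈ -2.8
CH₂=CHCH₂–F loses F⁻: pKₐ(HF) ≈ 3.2
CH₂=CHCH₂–OC(CH₃)₃ loses (CH₃)₃CO⁻: pKₐ(t-BuOH) ≈ 18

CH₂=CHCH₂–N₂⁺ > CH₂=CHCH₂–OTf > CH₂=CHCH₂–OTs > CH₂=CHCH₂–F > CH₂=CHCH₂–OC(CH₃)₃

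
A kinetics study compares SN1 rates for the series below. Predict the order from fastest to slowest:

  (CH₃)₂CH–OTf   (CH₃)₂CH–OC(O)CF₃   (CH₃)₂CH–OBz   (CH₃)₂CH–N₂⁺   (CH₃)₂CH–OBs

(CH₃)₂CH–N₂⁺ > (CH₃)₂CH–OTf > (CH₃)₂CH–OBs > (CH₃)₂CH–OC(O)CF₃ > (CH₃)₂CH–OBz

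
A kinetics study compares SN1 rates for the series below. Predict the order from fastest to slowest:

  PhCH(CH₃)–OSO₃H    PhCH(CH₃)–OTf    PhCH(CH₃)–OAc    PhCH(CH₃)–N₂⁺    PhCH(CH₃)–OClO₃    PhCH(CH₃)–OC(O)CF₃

Same R in every case — rank the leaving groups.
Rank by basicity of the departing species: weakest base leaves most easily.
PhCH(CH₃)–N₂⁺ loses N₂: no meaningful conjugate acid; N₂ departs as an exceptionally stable neutral molecule
PhCH(CH₃)–OTf loses OTf⁻: pKₐ(CF₃SO₃H (triflic acid)) ≈ -14
PhCH(CH₃)–OClO₃ loses ClO₄⁻: pKₐ(HClO₄) ≈ -10
PhCH(CH₃)–OSO₃H loses HSO₄⁻: pKₐ(H₂SO₄) ≈ -3
PhCH(CH₃)–OC(O)CF₃ loses CF₃COO⁻: pKₐ(CF₃COOH) ≈ 0.2
PhCH(CH₃)–OAc loses AcO⁻: pKₐ(CH₃COOH) ≈ 4.8

PhCH(CH₃)–N₂⁺ > PhCH(CH₃)–OTf > PhCH(CH₃)–OClO₃ > PhCH(CH₃)–OSO₃H > PhCH(CH₃)–OC(O)CF₃ > PhCH(CH₃)–OAc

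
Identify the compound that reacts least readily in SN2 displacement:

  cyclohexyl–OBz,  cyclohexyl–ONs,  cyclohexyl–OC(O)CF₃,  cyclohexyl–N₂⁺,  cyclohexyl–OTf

Same R in every case — rank the leaving groups.
Leaving-group ability tracks the stability of the departed species; conjugate-acid pKₐ is the usual yardstick (lower pKₐ → better LG).
cyclohexyl–N₂⁺ loses N₂: no meaningful conjugate acid; N₂ departs as an exceptionally stable neutral molecule
cyclohexyl–OTf loses OTf⁻: pKₐ(CF₃SO₃H (triflic acid)) ≈ -14
cyclohexyl–ONs loses ONs⁻: pKₐ(p-O₂NC₆H₄SO₃H) ≈ -3.5
cyclohexyl–OC(O)CF₃ loses CF₃COO⁻: pKₐ(CF₃COOH) ≈ 0.2
cyclohexyl–OBz loses PhCOO⁻: pKₐ(C₆H₅COOH) ≈ 4.2

cyclohexyl–OBz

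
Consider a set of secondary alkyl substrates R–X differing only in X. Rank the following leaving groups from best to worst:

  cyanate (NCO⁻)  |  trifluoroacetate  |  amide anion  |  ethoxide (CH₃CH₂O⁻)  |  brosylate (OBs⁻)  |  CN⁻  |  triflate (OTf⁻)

triflate (OTf⁻) > brosylate (OBs⁻) > trifluoroacetate > cyanate (NCO⁻) > CN⁻ > ethoxide (CH₃CH₂O⁻) > amide anion

A good leaving group is a weak base: the lower the pKₐ of its conjugate acid, the more readily it departs.
triflate (OTf⁻): pKₐ(CF₃SO₃H (triflic acid)) ≈ -14
brosylate (OBs⁻): pKₐ(p-BrC₆H₄SO₃H) ≈ -2.8
trifluoroacetate: pKₐ(CF₃COOH) ≈ 0.2
cyanate (NCO⁻): pKₐ(HOCN) ≈ 3.5
CN⁻: pKₐ(HCN) ≈ 9.2
ethoxide (CH₃CH₂O⁻): pKₐ(CH₃CH₂OH) ≈ 16
amide anion: pKₐ(NH₃) ≈ 38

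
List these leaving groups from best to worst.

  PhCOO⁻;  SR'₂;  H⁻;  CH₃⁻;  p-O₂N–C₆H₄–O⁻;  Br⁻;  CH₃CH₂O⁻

Br⁻ > SR'₂ > PhCOO⁻ > p-O₂N–C₆H₄–O⁻ > CH₃CH₂O⁻ > H⁻ > CH₃⁻

Br⁻: pKₐ(HBr) ≈ -9
SR'₂: pKₐ(R'₂SH⁺) ≈ -7 — neutral; leaves from a sulfonium salt (R–SR'₂⁺)
PhCOO⁻: pKₐ(C₆H₅COOH) ≈ 4.2 — aryl carboxylate
p-O₂N–C₆H₄–O⁻: pKₐ(p-nitrophenol) ≈ 7.2 — nitro group delocalises the charge; the classic chromogenic LG
CH₃CH₂O⁻: pKₐ(CH₃CH₂OH) ≈ 16
H⁻: pKₐ(H₂) ≈ 36 — extremely strong base; leaves only in special hydride-transfer contexts
CH₃⁻: pKₐ(CH₄) ≈ 48 — unstabilised carbanion; the worst conceivable leaving group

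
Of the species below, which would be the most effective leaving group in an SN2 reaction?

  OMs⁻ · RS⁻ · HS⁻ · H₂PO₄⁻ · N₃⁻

OMs⁻: pKₐ(CH₃SO₃H (MsOH)) ≈ -1.9
H₂PO₄⁻: pKₐ(H₃PO₄) ≈ 2.1
N₃⁻: pKₐ(HN₃) ≈ 4.7
HS⁻: pKₐ(H₂S) ≈ 7
RS⁻: pKₐ(RSH (a thiol)) ≈ 10.5

OMs⁻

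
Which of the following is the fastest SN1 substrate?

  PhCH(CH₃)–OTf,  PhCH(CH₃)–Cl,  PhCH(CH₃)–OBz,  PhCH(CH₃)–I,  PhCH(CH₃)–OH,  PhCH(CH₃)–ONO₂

PhCH(CH₃)–OTf

Same R in every case — rank the leaving groups.
Leaving-group ability tracks the stability of the departed species; conjugate-acid pKₐ is the usual yardstick (lower pKₐ → better LG).
PhCH(CH₃)–OTf loses OTf⁻: pKₐ(CF₃SO₃H (triflic acid)) ≈ -14
PhCH(CH₃)–I loses I⁻: pKₐ(HI) ≈ -10
PhCH(CH₃)–Cl loses Cl⁻: pKₐ(HCl) ≈ -7
PhCH(CH₃)–ONO₂ loses NO₃⁻: pKₐ(HNO₃) ≈ -1.3
PhCH(CH₃)–OBz loses PhCOO⁻: pKₐ(C₆H₅COOH) ≈ 4.2
PhCH(CH₃)–OH loses OH⁻: pKₐ(H₂O) ≈ 15.7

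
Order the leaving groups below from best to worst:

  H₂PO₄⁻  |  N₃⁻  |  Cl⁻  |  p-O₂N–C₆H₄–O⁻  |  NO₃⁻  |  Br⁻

A good leaving group is a weak base: the lower the pKₐ of its conjugate acid, the more readily it departs.
Br⁻: pKₐ(HBr) ≈ -9
Cl⁻: pKₐ(HCl) ≈ -7
NO₃⁻: pKₐ(HNO₃) ≈ -1.3
H₂PO₄⁻: pKₐ(H₃PO₄) ≈ 2.1
N₃⁻: pKₐ(HN₃) ≈ 4.7
p-O₂N–C₆H₄–O⁻: pKₐ(p-nitrophenol) ≈ 7.2

Br⁻ > Cl⁻ > NO₃⁻ > H₂PO₄⁻ > N₃⁻ > p-O₂N–C₆H₄–O⁻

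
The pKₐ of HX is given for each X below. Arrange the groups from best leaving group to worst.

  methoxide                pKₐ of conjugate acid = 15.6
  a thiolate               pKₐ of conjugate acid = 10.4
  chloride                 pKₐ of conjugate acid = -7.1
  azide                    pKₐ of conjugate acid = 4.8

chloride > azide > a thiolate > methoxide

Lower conjugate-acid pKₐ ⇒ weaker base ⇒ better leaving group.
Sorting by the given values: chloride (-7.1), azide (4.8), a thiolate (10.4), methoxide (15.6).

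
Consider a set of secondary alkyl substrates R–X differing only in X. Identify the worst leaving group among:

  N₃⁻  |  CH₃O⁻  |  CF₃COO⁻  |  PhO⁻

Rank by basicity of the departing species: weakest base leaves most easily.
CF₃COO⁻: pKₐ(CF₃COOH) ≈ 0.2
N₃⁻: pKₐ(HN₃) ≈ 4.7
PhO⁻: pKₐ(C₆H₅OH (phenol)) ≈ 10
CH₃O⁻: pKₐ(CH₃OH) ≈ 15.5

CH₃O⁻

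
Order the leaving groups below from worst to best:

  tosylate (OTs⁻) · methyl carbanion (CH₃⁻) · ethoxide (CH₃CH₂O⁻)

Leaving-group ability tracks the stability of the departed species; conjugate-acid pKₐ is the usual yardstick (lower pKₐ → better LG).
tosylate (OTs⁻): pKₐ(p-CH₃C₆H₄SO₃H (TsOH)) ≈ -2.8
ethoxide (CH₃CH₂O⁻): pKₐ(CH₃CH₂OH) ≈ 16 — strong base; alkoxides do not leave unassisted
methyl carbanion (CH₃⁻): pKₐ(CH₄) ≈ 48
The question asks for worst first, so the sequence is read in increasing leaving-group ability.

methyl carbanion (CH₃⁻) < ethoxide (CH₃CH₂O⁻) < tosylate (OTs⁻)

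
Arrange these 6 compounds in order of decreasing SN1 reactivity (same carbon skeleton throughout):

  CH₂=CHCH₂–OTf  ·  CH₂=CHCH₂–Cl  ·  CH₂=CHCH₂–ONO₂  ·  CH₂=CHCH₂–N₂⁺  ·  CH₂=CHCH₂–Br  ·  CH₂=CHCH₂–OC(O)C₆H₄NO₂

Same R in every case — rank the leaving groups.
Rank by basicity of the departing species: weakest base leaves most easily.
CH₂=CHCH₂–N₂⁺ loses N₂: no meaningful conjugate acid; N₂ departs as an exceptionally stable neutral molecule
CH₂=CHCH₂–OTf loses OTf⁻: pKₐ(CF₃SO₃H (triflic acid)) ≈ -14
CH₂=CHCH₂–Br loses Br⁻: pKₐ(HBr) ≈ -9
CH₂=CHCH₂–Cl loses Cl⁻: pKₐ(HCl) ≈ -7
CH₂=CHCH₂–ONO₂ loses NO₃⁻: pKₐ(HNO₃) ≈ -1.3
CH₂=CHCH₂–OC(O)C₆H₄NO₂ loses p-O₂N–C₆H₄–COO⁻: pKₐ(p-nitrobenzoic acid) ≈ 3.4

CH₂=CHCH₂–N₂⁺ > CH₂=CHCH₂–OTf > CH₂=CHCH₂–Br > CH₂=CHCH₂–Cl > CH₂=CHCH₂–ONO₂ > CH₂=CHCH₂–OC(O)C₆H₄NO₂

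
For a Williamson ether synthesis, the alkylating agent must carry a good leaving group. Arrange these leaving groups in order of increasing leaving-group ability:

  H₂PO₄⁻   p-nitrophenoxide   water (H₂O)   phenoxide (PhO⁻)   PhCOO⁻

phenoxide (PhO⁻) < p-nitrophenoxide < PhCOO⁻ < H₂PO₄⁻ < water (H₂O)

water (H₂O): pKₐ(H₃O⁺) ≈ -1.7 — neutral; leaves from a protonated alcohol (R–OH₂⁺)
H₂PO₄⁻: pKₐ(H₃PO₄) ≈ 2.1
PhCOO⁻: pKₐ(C₆H₅COOH) ≈ 4.2 — aryl carboxylate
p-nitrophenoxide: pKₐ(p-nitrophenol) ≈ 7.2
phenoxide (PhO⁻): pKₐ(C₆H₅OH (phenol)) ≈ 10
Listed from poorest to best leaving group as asked.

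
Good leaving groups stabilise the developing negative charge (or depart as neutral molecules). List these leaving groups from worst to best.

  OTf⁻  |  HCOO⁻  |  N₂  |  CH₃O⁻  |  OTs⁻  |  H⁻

H⁻ < CH₃O⁻ < HCOO⁻ < OTs⁻ < OTf⁻ < N₂

N₂: no meaningful conjugate acid; N₂ departs as an exceptionally stable neutral molecule
OTf⁻: pKₐ(CF₃SO₃H (triflic acid)) ≈ -14
OTs⁻: pKₐ(p-CH₃C₆H₄SO₃H (TsOH)) ≈ -2.8
HCOO⁻: pKₐ(HCOOH) ≈ 3.8
CH₃O⁻: pKₐ(CH₃OH) ≈ 15.5
H⁻: pKₐ(H₂) ≈ 36
Reversing gives the worst-to-best order requested.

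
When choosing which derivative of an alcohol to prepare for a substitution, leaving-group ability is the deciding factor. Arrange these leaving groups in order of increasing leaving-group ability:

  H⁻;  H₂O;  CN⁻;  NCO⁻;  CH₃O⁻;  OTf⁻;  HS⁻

Rank by basicity of the departing species: weakest base leaves most easily.
OTf⁻: pKₐ(CF₃SO₃H (triflic acid)) ≈ -14
H₂O: pKₐ(H₃O⁺) ≈ -1.7
NCO⁻: pKₐ(HOCN) ≈ 3.5
HS⁻: pKₐ(H₂S) ≈ 7
CN⁻: pKₐ(HCN) ≈ 9.2
CH₃O⁻: pKₐ(CH₃OH) ≈ 15.5
H⁻: pKₐ(H₂) ≈ 36
Reversing gives the worst-to-best order requested.

H⁻ < CH₃O⁻ < CN⁻ < HS⁻ < NCO⁻ < H₂O < OTf⁻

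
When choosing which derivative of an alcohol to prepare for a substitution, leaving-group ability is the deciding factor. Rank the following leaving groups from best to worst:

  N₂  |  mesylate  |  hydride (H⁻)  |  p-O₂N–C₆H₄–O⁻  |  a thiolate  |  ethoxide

N₂ > mesylate > p-O₂N–C₆H₄–O⁻ > a thiolate > ethoxide > hydride (H⁻)

Leaving-group ability tracks the stability of the departed species; conjugate-acid pKₐ is the usual yardstick (lower pKₐ → better LG).
N₂: no meaningful conjugate acid; N₂ departs as an exceptionally stable neutral molecule
mesylate: pKₐ(CH₃SO₃H (MsOH)) ≈ -1.9
p-O₂N–C₆H₄–O⁻: pKₐ(p-nitrophenol) ≈ 7.2
a thiolate: pKₐ(RSH (a thiol)) ≈ 10.5
ethoxide: pKₐ(CH₃CH₂OH) ≈ 16
hydride (H⁻): pKₐ(H₂) ≈ 36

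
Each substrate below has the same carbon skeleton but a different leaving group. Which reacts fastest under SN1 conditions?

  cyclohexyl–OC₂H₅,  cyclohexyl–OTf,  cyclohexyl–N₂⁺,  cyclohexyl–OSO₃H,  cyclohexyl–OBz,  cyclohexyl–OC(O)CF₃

Identical carbon frameworks mean the comparison reduces to leaving-group quality.
The more stable X⁻ (or X) is on its own — i.e. the weaker a base it is — the better a leaving group it makes.
cyclohexyl–N₂⁺ loses N₂: no meaningful conjugate acid; N₂ departs as an exceptionally stable neutral molecule
cyclohexyl–OTf loses OTf⁻: pKₐ(CF₃SO₃H (triflic acid)) ≈ -14
cyclohexyl–OSO₃H loses HSO₄⁻: pKₐ(H₂SO₄) ≈ -3
cyclohexyl–OC(O)CF₃ loses CF₃COO⁻: pKₐ(CF₃COOH) ≈ 0.2
cyclohexyl–OBz loses PhCOO⁻: pKₐ(C₆H₅COOH) ≈ 4.2
cyclohexyl–OC₂H₅ loses CH₃CH₂O⁻: pKₐ(CH₃CH₂OH) ≈ 16

cyclohexyl–N₂⁺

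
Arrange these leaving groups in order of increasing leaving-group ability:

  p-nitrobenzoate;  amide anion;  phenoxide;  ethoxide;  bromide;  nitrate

Leaving-group ability tracks the stability of the departed species; conjugate-acid pKₐ is the usual yardstick (lower pKₐ → better LG).
bromide: pKₐ(HBr) ≈ -9 — weak base; good leaving group
nitrate: pKₐ(HNO₃) ≈ -1.3
p-nitrobenzoate: pKₐ(p-nitrobenzoic acid) ≈ 3.4
phenoxide: pKₐ(C₆H₅OH (phenol)) ≈ 10 — resonance into the ring helps, but still a poor LG
ethoxide: pKₐ(CH₃CH₂OH) ≈ 16 — strong base; alkoxides do not leave unassisted
amide anion: pKₐ(NH₃) ≈ 38
Listed from poorest to best leaving group as asked.

amide anion < ethoxide < phenoxide < p-nitrobenzoate < nitrate < bromide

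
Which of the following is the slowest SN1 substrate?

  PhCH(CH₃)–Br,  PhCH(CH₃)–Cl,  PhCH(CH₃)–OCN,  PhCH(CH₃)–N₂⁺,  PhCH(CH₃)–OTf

Identical carbon frameworks mean the comparison reduces to leaving-group quality.
A good leaving group is a weak base: the lower the pKₐ of its conjugate acid, the more readily it departs.
PhCH(CH₃)–N₂⁺ loses N₂: no meaningful conjugate acid; N₂ departs as an exceptionally stable neutral molecule
PhCH(CH₃)–OTf loses OTf⁻: pKₐ(CF₃SO₃H (triflic acid)) ≈ -14
PhCH(CH₃)–Br loses Br⁻: pKₐ(HBr) ≈ -9
PhCH(CH₃)–Cl loses Cl⁻: pKₐ(HCl) ≈ -7
PhCH(CH₃)–OCN loses NCO⁻: pKₐ(HOCN) ≈ 3.5

PhCH(CH₃)–OCN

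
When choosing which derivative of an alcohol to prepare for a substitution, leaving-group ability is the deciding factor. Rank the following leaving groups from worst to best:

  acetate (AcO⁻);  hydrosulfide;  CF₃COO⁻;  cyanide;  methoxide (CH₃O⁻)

methoxide (CH₃O⁻) < cyanide < hydrosulfide < acetate (AcO⁻) < CF₃COO⁻

Rank by basicity of the departing species: weakest base leaves most easily.
CF₃COO⁻: pKₐ(CF₃COOH) ≈ 0.2 — strongly electron-withdrawing CF₃ stabilises the carboxylate
acetate (AcO⁻): pKₐ(CH₃COOH) ≈ 4.8 — resonance-stabilised but still a weak base
hydrosulfide: pKₐ(H₂S) ≈ 7 — larger and more polarisable than the oxygen analogue
cyanide: pKₐ(HCN) ≈ 9.2 — sp carbon stabilises the charge somewhat, but still a poor LG
methoxide (CH₃O⁻): pKₐ(CH₃OH) ≈ 15.5 — strong base; alkoxides do not leave unassisted
Reversing gives the worst-to-best order requested.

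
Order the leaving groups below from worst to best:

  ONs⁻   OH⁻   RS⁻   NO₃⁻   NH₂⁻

NH₂⁻ < OH⁻ < RS⁻ < NO₃⁻ < ONs⁻

The more stable X⁻ (or X) is on its own — i.e. the weaker a base it is — the better a leaving group it makes.
ONs⁻: pKₐ(p-O₂NC₆H₄SO₃H) ≈ -3.5
NO₃⁻: pKₐ(HNO₃) ≈ -1.3 — resonance-delocalised over three oxygens
RS⁻: pKₐ(RSH (a thiol)) ≈ 10.5 — moderately basic; rarely leaves without activation
OH⁻: pKₐ(H₂O) ≈ 15.7 — strong base; essentially never leaves without prior activation
NH₂⁻: pKₐ(NH₃) ≈ 38 — extremely strong base; never a leaving group
The question asks for worst first, so the sequence is read in increasing leaving-group ability.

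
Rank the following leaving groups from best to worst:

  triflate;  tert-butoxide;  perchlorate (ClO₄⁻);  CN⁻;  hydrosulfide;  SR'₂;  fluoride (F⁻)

triflate > perchlorate (ClO₄⁻) > SR'₂ > fluoride (F⁻) > hydrosulfide > CN⁻ > tert-butoxide

triflate: pKₐ(CF₃SO₃H (triflic acid)) ≈ -14
perchlorate (ClO₄⁻): pKₐ(HClO₄) ≈ -10
SR'₂: pKₐ(R'₂SH⁺) ≈ -7
fluoride (F⁻): pKₐ(HF) ≈ 3.2
hydrosulfide: pKₐ(H₂S) ≈ 7
CN⁻: pKₐ(HCN) ≈ 9.2
tert-butoxide: pKₐ(t-BuOH) ≈ 18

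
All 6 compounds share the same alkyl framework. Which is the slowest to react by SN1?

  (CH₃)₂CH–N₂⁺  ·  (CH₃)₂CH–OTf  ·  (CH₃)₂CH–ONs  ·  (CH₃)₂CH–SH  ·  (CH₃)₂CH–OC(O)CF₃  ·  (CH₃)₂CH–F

(CH₃)₂CH–SH

Identical carbon frameworks mean the comparison reduces to leaving-group quality.
A good leaving group is a weak base: the lower the pKₐ of its conjugate acid, the more readily it departs.
(CH₃)₂CH–N₂⁺ loses N₂: no meaningful conjugate acid; N₂ departs as an exceptionally stable neutral molecule
(CH₃)₂CH–OTf loses OTf⁻: pKₐ(CF₃SO₃H (triflic acid)) ≈ -14
(CH₃)₂CH–ONs loses ONs⁻: pKₐ(p-O₂NC₆H₄SO₃H) ≈ -3.5
(CH₃)₂CH–OC(O)CF₃ loses CF₃COO⁻: pKₐ(CF₃COOH) ≈ 0.2
(CH₃)₂CH–F loses F⁻: pKₐ(HF) ≈ 3.2
(CH₃)₂CH–SH loses HS⁻: pKₐ(H₂S) ≈ 7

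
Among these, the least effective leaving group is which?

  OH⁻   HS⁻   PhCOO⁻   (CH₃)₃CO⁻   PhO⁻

PhCOO⁻: pKₐ(C₆H₅COOH) ≈ 4.2
HS⁻: pKₐ(H₂S) ≈ 7
PhO⁻: pKₐ(C₆H₅OH (phenol)) ≈ 10
OH⁻: pKₐ(H₂O) ≈ 15.7
(CH₃)₃CO⁻: pKₐ(t-BuOH) ≈ 18

(CH₃)₃CO⁻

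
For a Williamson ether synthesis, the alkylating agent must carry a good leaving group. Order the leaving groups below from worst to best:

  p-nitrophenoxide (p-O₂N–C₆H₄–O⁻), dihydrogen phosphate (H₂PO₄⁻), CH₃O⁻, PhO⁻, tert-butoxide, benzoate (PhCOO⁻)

tert-butoxide < CH₃O⁻ < PhO⁻ < p-nitrophenoxide (p-O₂N–C₆H₄–O⁻) < benzoate (PhCOO⁻) < dihydrogen phosphate (H₂PO₄⁻)

A good leaving group is a weak base: the lower the pKₐ of its conjugate acid, the more readily it departs.
dihydrogen phosphate (H₂PO₄⁻): pKₐ(H₃PO₄) ≈ 2.1 — moderate base; biological leaving group after further activation
benzoate (PhCOO⁻): pKₐ(C₆H₅COOH) ≈ 4.2 — aryl carboxylate
p-nitrophenoxide (p-O₂N–C₆H₄–O⁻): pKₐ(p-nitrophenol) ≈ 7.2 — nitro group delocalises the charge; the classic chromogenic LG
PhO⁻: pKₐ(C₆H₅OH (phenol)) ≈ 10 — resonance into the ring helps, but still a poor LG
CH₃O⁻: pKₐ(CH₃OH) ≈ 15.5 — strong base; alkoxides do not leave unassisted
tert-butoxide: pKₐ(t-BuOH) ≈ 18
Reversing gives the worst-to-best order requested.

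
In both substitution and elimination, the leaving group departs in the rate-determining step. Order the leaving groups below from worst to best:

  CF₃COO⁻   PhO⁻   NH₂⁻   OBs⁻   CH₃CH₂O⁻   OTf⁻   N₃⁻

NH₂⁻ < CH₃CH₂O⁻ < PhO⁻ < N₃⁻ < CF₃COO⁻ < OBs⁻ < OTf⁻

Leaving-group ability tracks the stability of the departed species; conjugate-acid pKₐ is the usual yardstick (lower pKₐ → better LG).
OTf⁻: pKₐ(CF₃SO₃H (triflic acid)) ≈ -14
OBs⁻: pKₐ(p-BrC₆H₄SO₃H) ≈ -2.8
CF₃COO⁻: pKₐ(CF₃COOH) ≈ 0.2
N₃⁻: pKₐ(HN₃) ≈ 4.7
PhO⁻: pKₐ(C₆H₅OH (phenol)) ≈ 10
CH₃CH₂O⁻: pKₐ(CH₃CH₂OH) ≈ 16
NH₂⁻: pKₐ(NH₃) ≈ 38
Reversing gives the worst-to-best order requested.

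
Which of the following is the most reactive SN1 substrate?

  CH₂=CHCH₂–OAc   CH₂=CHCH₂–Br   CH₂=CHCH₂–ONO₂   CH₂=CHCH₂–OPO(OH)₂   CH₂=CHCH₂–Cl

CH₂=CHCH₂–Br

The skeletons are identical, so relative rate is governed entirely by leaving-group ability.
Leaving-group ability tracks the stability of the departed species; conjugate-acid pKₐ is the usual yardstick (lower pKₐ → better LG).
CH₂=CHCH₂–Br loses Br⁻: pKₐ(HBr) ≈ -9
CH₂=CHCH₂–Cl loses Cl⁻: pKₐ(HCl) ≈ -7
CH₂=CHCH₂–ONO₂ loses NO₃⁻: pKₐ(HNO₃) ≈ -1.3
CH₂=CHCH₂–OPO(OH)₂ loses H₂PO₄⁻: pKₐ(H₃PO₄) ≈ 2.1
CH₂=CHCH₂–OAc loses AcO⁻: pKₐ(CH₃COOH) ≈ 4.8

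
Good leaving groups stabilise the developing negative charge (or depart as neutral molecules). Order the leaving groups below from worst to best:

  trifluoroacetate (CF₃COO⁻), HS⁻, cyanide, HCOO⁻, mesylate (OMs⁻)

Leaving-group ability tracks the stability of the departed species; conjugate-acid pKₐ is the usual yardstick (lower pKₐ → better LG).
mesylate (OMs⁻): pKₐ(CH₃SO₃H (MsOH)) ≈ -1.9
trifluoroacetate (CF₃COO⁻): pKₐ(CF₃COOH) ≈ 0.2 — strongly electron-withdrawing CF₃ stabilises the carboxylate
HCOO⁻: pKₐ(HCOOH) ≈ 3.8 — resonance-stabilised carboxylate
HS⁻: pKₐ(H₂S) ≈ 7 — larger and more polarisable than the oxygen analogue
cyanide: pKₐ(HCN) ≈ 9.2
Listed from poorest to best leaving group as asked.

cyanide < HS⁻ < HCOO⁻ < trifluoroacetate (CF₃COO⁻) < mesylate (OMs⁻)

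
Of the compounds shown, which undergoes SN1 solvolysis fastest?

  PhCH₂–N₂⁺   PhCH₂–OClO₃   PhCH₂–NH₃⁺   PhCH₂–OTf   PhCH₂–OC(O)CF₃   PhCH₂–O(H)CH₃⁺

Identical carbon frameworks mean the comparison reduces to leaving-group quality.
The more stable X⁻ (or X) is on its own — i.e. the weaker a base it is — the better a leaving group it makes.
PhCH₂–N₂⁺ loses N₂: no meaningful conjugate acid; N₂ departs as an exceptionally stable neutral molecule
PhCH₂–OTf loses OTf⁻: pKₐ(CF₃SO₃H (triflic acid)) ≈ -14
PhCH₂–OClO₃ loses ClO₄⁻: pKₐ(HClO₄) ≈ -10
PhCH₂–O(H)CH₃⁺ loses R'OH: pKₐ(R'OH₂⁺) ≈ -2.4
PhCH₂–OC(O)CF₃ loses CF₃COO⁻: pKₐ(CF₃COOH) ≈ 0.2
PhCH₂–NH₃⁺ loses NH₃: pKₐ(NH₄⁺) ≈ 9.2

PhCH₂–N₂⁺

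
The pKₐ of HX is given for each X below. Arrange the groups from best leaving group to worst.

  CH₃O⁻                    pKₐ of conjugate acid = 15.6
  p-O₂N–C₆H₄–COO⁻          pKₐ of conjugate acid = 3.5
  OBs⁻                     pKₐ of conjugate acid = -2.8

OBs⁻ > p-O₂N–C₆H₄–COO⁻ > CH₃O⁻

Lower conjugate-acid pKₐ ⇒ weaker base ⇒ better leaving group.
Sorting by the given values: OBs⁻ (-2.8), p-O₂N–C₆H₄–COO⁻ (3.5), CH₃O⁻ (15.6).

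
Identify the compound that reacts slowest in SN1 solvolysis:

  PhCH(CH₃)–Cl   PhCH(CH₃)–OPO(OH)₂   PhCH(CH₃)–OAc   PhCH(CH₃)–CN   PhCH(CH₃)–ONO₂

Identical carbon frameworks mean the comparison reduces to leaving-group quality.
The more stable X⁻ (or X) is on its own — i.e. the weaker a base it is — the better a leaving group it makes.
PhCH(CH₃)–Cl loses Cl⁻: pKₐ(HCl) ≈ -7
PhCH(CH₃)–ONO₂ loses NO₃⁻: pKₐ(HNO₃) ≈ -1.3
PhCH(CH₃)–OPO(OH)₂ loses H₂PO₄⁻: pKₐ(H₃PO₄) ≈ 2.1
PhCH(CH₃)–OAc loses AcO⁻: pKₐ(CH₃COOH) ≈ 4.8
PhCH(CH₃)–CN loses CN⁻: pKₐ(HCN) ≈ 9.2

PhCH(CH₃)–CN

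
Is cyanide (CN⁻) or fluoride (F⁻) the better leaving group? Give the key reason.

fluoride (F⁻)

fluoride (F⁻) is the better leaving group.
pKₐ(HF) ≈ 3.2 versus pKₐ(HCN) ≈ 9.2: fluoride (F⁻) is the much weaker base.
Small and strongly basic; the poor halide leaving group.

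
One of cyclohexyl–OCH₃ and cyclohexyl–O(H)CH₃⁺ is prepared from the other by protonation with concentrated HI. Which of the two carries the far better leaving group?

From cyclohexyl–OCH₃ the departing group would be CH₃O⁻ (pKₐ(CH₃OH) ≈ 15.5). Strong base; alkoxides do not leave unassisted.
From cyclohexyl–O(H)CH₃⁺ the leaving group is R'OH (pKₐ(R'OH₂⁺) ≈ -2.4). Neutral; leaves from a protonated ether (an oxonium ion, R–O(H)R'⁺).
Protonation with concentrated HI works by allowing neutral methanol, rather than methoxide, to depart, making cyclohexyl–O(H)CH₃⁺ enormously more reactive.

cyclohexyl–O(H)CH₃⁺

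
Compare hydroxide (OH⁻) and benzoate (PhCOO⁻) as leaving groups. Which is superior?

benzoate (PhCOO⁻) is the better leaving group.
pKₐ(C₆H₅COOH) ≈ 4.2 versus pKₐ(H₂O) ≈ 15.7: benzoate (PhCOO⁻) is the much weaker base.
Aryl carboxylate.

benzoate (PhCOO⁻)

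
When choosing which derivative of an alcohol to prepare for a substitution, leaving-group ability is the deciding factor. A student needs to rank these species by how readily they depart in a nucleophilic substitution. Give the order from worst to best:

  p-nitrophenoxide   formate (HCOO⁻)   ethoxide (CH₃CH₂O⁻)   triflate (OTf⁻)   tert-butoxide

The more stable X⁻ (or X) is on its own — i.e. the weaker a base it is — the better a leaving group it makes.
triflate (OTf⁻): pKₐ(CF₃SO₃H (triflic acid)) ≈ -14 — charge spread over three oxygens and a CF₃ group; the premier leaving group in synthesis
formate (HCOO⁻): pKₐ(HCOOH) ≈ 3.8 — resonance-stabilised carboxylate
p-nitrophenoxide: pKₐ(p-nitrophenol) ≈ 7.2 — nitro group delocalises the charge; the classic chromogenic LG
ethoxide (CH₃CH₂O⁻): pKₐ(CH₃CH₂OH) ≈ 16 — strong base; alkoxides do not leave unassisted
tert-butoxide: pKₐ(t-BuOH) ≈ 18 — bulky, strongly basic alkoxide
The question asks for worst first, so the sequence is read in increasing leaving-group ability.

tert-butoxide < ethoxide (CH₃CH₂O⁻) < p-nitrophenoxide < formate (HCOO⁻) < triflate (OTf⁻)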